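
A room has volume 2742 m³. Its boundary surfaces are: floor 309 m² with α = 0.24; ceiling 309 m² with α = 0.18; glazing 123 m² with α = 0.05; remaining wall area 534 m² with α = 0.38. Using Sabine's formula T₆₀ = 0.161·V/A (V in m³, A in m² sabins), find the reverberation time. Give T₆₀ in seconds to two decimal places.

1.30 s

Summing Sᵢαᵢ: 309·0.24 + 309·0.18 + 123·0.05 + 534·0.38 = 338.85 m².
T₆₀ = 0.161 × 2742 / 338.85 = 1.303 s.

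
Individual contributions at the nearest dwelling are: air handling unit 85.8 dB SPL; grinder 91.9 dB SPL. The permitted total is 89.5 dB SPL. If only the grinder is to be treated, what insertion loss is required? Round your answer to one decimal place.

4.8 dB

Everything except the grinder sums to 10^(85.8/10) = 3.802e+08 in linear terms, 85.80 dB SPL.
The limit corresponds to 10^(89.5/10) = 8.913e+08; subtracting the fixed part leaves 5.111e+08 for the grinder, i.e. 87.08 dB SPL.
So the grinder must be reduced from 91.9 to 87.08 dB SPL: IL = 4.82 dB.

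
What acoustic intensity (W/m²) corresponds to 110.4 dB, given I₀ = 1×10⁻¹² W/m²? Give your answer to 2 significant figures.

I/I₀ = 10^(110.4/10) = 1.096e+11, so I = 1.096e+11 × 10⁻¹² W/m².

0.11 W/m²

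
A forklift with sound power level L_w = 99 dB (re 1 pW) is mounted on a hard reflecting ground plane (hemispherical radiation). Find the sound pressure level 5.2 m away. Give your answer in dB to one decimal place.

76.7 dB

L_p = L_w − 10·log₁₀(2π·r²) with r = 5.2 m.
2π·r² = 169.9 m², 10·log₁₀ of that is 22.302 dB.
L_p = 99 − 22.302 = 76.70 dB.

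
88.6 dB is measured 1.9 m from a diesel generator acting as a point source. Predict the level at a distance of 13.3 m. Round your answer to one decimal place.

71.7 dB

Point-source attenuation: ΔL = 20·log₁₀(r₂/r₁) = 20·log₁₀(13.3/1.9) = 16.902 dB.
L₂ = 88.6 − 20·log₁₀(13.3/1.9) = 88.6 − 16.902 = 71.70 dB.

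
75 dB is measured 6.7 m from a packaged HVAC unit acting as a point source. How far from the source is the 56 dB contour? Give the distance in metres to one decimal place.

59.7 m

The 19.0 dB drop corresponds to a distance ratio of 10^(19.0/20) for a point source.
r₂ = 6.7·10^((75−56)/20) = 6.7·10^(19.0/20) = 59.71 m.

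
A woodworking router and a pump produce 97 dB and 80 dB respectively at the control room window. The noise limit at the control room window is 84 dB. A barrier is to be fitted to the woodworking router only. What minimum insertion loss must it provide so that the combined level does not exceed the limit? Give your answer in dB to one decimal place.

15.2 dB

Fixed contribution from the other source: Σ 10^(L/10) = 10^(80/10) = 1.000e+08 (80.00 dB).
The limit corresponds to 10^(84/10) = 2.512e+08; subtracting the fixed part leaves 1.512e+08 for the woodworking router, i.e. 81.80 dB.
Required insertion loss = 97 − 81.80 = 15.20 dB.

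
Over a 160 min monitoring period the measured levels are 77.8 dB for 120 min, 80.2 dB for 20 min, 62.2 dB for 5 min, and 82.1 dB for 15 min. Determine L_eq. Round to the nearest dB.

L_eq = 10·log₁₀[(1/T)·Σ tᵢ·10^(Lᵢ/10)] with T = 160 min.
Σ tᵢ·10^(Lᵢ/10) = 120·10^(77.8/10) + 20·10^(80.2/10) + 5·10^(62.2/10) + 15·10^(82.1/10) = 1.177e+10.
L_eq = 10·log₁₀(1.177e+10/160) = 78.67 dB.

79 dB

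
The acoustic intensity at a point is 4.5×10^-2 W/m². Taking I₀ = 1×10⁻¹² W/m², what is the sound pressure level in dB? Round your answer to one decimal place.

106.5 dB

Dividing by I₀ shifts the exponent by 12: I/I₀ = 4.5×10^10.
L = 10·(0.6532 + 10) = 106.53 dB.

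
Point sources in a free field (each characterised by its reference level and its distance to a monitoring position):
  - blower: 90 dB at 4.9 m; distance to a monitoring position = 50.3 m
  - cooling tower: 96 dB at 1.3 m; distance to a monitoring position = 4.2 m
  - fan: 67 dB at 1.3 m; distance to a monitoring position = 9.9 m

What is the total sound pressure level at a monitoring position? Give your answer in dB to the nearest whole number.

86 dB

First find each source's level at the receiver (point-source: −20·log₁₀(r/r_ref)), then combine on an intensity basis.
blower: 90 − 20·log₁₀(50.3/4.9) = 90 − 20.23 = 69.77 dB.
cooling tower: 96 − 20·log₁₀(4.2/1.3) = 96 − 10.19 = 85.81 dB.
fan: 67 − 20·log₁₀(9.9/1.3) = 67 − 17.63 = 49.37 dB.
Σ 10^(L/10) = 3.910e+08 → L_total = 10·log₁₀(3.910e+08) = 85.92 dB.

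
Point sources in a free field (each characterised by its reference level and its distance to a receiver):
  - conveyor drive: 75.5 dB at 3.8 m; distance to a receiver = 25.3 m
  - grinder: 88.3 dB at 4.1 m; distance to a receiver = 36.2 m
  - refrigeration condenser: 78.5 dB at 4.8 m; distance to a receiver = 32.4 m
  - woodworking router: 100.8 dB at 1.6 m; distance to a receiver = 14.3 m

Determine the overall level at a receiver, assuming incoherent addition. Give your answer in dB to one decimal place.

Propagate each source to the receiver with L = L_ref − 20·log₁₀(r/r_ref), then add intensities.
conveyor drive: 75.5 − 20·log₁₀(25.3/3.8) = 75.5 − 16.47 = 59.03 dB.
grinder: 88.3 − 20·log₁₀(36.2/4.1) = 88.3 − 18.92 = 69.38 dB.
refrigeration condenser: 78.5 − 20·log₁₀(32.4/4.8) = 78.5 − 16.59 = 61.91 dB.
woodworking router: 100.8 − 20·log₁₀(14.3/1.6) = 100.8 − 19.02 = 81.78 dB.
Σ 10^(L/10) = 1.615e+08 → L_total = 10·log₁₀(1.615e+08) = 82.08 dB.

82.1 dB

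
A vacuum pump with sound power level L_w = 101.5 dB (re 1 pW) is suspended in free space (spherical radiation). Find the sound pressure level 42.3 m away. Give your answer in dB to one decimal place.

Free-field spherical radiation: L_p = L_w − 10·log₁₀(4π·r²), r = 42.3 m.
4π·r² = 2.248e+04 m², 10·log₁₀ of that is 43.519 dB.
L_p = 101.5 − 43.519 = 57.98 dB.

58.0 dB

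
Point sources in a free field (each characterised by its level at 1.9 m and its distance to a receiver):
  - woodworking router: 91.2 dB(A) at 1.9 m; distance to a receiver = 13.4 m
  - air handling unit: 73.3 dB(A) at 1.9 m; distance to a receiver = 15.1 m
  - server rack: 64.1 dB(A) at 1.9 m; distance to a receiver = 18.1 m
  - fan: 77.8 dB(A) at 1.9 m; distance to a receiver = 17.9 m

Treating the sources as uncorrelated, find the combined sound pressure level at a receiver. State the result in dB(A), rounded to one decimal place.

First find each source's level at the receiver (point-source: −20·log₁₀(r/r_ref)), then combine on an intensity basis.
woodworking router: 91.2 − 20·log₁₀(13.4/1.9) = 91.2 − 16.97 = 74.23 dB(A).
air handling unit: 73.3 − 20·log₁₀(15.1/1.9) = 73.3 − 18.00 = 55.30 dB(A).
server rack: 64.1 − 20·log₁₀(18.1/1.9) = 64.1 − 19.58 = 44.52 dB(A).
fan: 77.8 − 20·log₁₀(17.9/1.9) = 77.8 − 19.48 = 58.32 dB(A).
Σ 10^(L/10) = 2.755e+07 → L_total = 10·log₁₀(2.755e+07) = 74.40 dB(A).

74.4 dB(A)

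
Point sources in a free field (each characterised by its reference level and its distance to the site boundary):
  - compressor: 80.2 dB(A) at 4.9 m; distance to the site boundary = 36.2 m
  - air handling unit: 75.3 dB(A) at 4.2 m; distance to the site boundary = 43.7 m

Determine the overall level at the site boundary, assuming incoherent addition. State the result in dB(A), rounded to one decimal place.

Propagate each source to the receiver with L = L_ref − 20·log₁₀(r/r_ref), then add intensities.
compressor: 80.2 − 20·log₁₀(36.2/4.9) = 80.2 − 17.37 = 62.83 dB(A).
air handling unit: 75.3 − 20·log₁₀(43.7/4.2) = 75.3 − 20.34 = 54.96 dB(A).
Σ 10^(L/10) = 2.232e+06 → L_total = 10·log₁₀(2.232e+06) = 63.49 dB(A).

63.5 dB(A)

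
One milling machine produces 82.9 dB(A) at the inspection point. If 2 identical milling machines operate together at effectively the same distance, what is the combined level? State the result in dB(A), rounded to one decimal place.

85.9 dB(A)

N identical incoherent sources raise the level by 10·log₁₀ N.
L_total = 82.9 + 10·log₁₀(2) = 82.9 + 3.010 = 85.91 dB(A).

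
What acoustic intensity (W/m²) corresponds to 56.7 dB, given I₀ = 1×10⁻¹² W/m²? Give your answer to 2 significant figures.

L = 10·log₁₀(I/I₀) ⇒ I = I₀·10^(L/10) = 10⁻¹² × 10^5.67.

4.7e-07 W/m²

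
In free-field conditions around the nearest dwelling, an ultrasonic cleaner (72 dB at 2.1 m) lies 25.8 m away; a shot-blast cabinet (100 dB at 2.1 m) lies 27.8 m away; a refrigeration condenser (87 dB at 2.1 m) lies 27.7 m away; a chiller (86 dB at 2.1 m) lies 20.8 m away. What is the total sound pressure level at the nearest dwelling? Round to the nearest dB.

Propagate each source to the receiver with L = L_ref − 20·log₁₀(r/r_ref), then add intensities.
ultrasonic cleaner: 72 − 20·log₁₀(25.8/2.1) = 72 − 21.79 = 50.21 dB.
shot-blast cabinet: 100 − 20·log₁₀(27.8/2.1) = 100 − 22.44 = 77.56 dB.
refrigeration condenser: 87 − 20·log₁₀(27.7/2.1) = 87 − 22.41 = 64.59 dB.
chiller: 86 − 20·log₁₀(20.8/2.1) = 86 − 19.92 = 66.08 dB.
Σ 10^(L/10) = 6.411e+07 → L_total = 10·log₁₀(6.411e+07) = 78.07 dB.

78 dB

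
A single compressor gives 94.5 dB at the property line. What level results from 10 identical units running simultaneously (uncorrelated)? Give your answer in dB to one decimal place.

With 10 equal, uncorrelated contributions the intensity is 10× that of one unit, giving a rise of 10·log₁₀ 10.
L_total = 94.5 + 10·log₁₀(10) = 94.5 + 10.000 = 104.50 dB.

104.5 dB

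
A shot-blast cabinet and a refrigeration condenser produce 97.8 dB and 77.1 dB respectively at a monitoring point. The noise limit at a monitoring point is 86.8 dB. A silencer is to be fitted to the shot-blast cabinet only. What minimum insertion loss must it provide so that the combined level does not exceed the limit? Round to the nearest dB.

11 dB

Everything except the shot-blast cabinet sums to 10^(77.1/10) = 5.129e+07 in linear terms, 77.10 dB.
The limit corresponds to 10^(86.8/10) = 4.786e+08; subtracting the fixed part leaves 4.273e+08 for the shot-blast cabinet, i.e. 86.31 dB.
So the shot-blast cabinet must be reduced from 97.8 to 86.31 dB: IL = 11.49 dB.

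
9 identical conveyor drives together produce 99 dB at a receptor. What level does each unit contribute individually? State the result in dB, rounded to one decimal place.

89.5 dB

Dividing the total intensity by 9 lowers the level by 10·log₁₀ 9 = 9.542 dB: L₁ = 99 − 9.542.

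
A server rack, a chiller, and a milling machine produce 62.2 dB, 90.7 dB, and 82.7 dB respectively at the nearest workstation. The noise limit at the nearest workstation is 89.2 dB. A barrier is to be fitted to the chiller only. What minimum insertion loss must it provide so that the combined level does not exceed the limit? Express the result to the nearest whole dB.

3 dB

Everything except the chiller sums to 10^(62.2/10) + 10^(82.7/10) = 1.879e+08 in linear terms, 82.74 dB.
To meet 89.2 dB overall, the treated chiller may contribute at most 10^(89.2/10) − 1.879e+08 = 6.439e+08, i.e. 88.09 dB.
So the chiller must be reduced from 90.7 to 88.09 dB: IL = 2.61 dB.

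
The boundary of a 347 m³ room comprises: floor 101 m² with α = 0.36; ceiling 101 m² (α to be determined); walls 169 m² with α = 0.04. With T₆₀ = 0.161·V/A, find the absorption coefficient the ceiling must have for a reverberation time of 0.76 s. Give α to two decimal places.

0.30

From T₆₀ = 0.161·V/A, the target T₆₀ = 0.76 s needs A = 0.161·347/0.76 = 73.51 m².
Absorption from the other surfaces = 101·0.36 + 169·0.04 = 43.12 m², so the ceiling must supply 30.39 m² over 101 m².
α = 30.39/101 = 0.301.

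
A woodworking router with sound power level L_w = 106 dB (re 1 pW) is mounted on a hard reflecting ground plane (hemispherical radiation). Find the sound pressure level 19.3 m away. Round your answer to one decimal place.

72.3 dB

The power spreads over a hemisphere of area 2π·r², so L_p = L_w − 10·log₁₀(2π·r²).
2π·r² = 2340 m², 10·log₁₀ of that is 33.693 dB.
L_p = 106 − 33.693 = 72.31 dB.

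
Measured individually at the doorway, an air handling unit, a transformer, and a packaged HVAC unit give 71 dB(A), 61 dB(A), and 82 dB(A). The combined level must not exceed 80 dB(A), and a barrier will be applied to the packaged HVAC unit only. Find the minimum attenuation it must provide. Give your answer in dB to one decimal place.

2.6 dB

The untreated sources together contribute 10^(71/10) + 10^(61/10) = 1.385e+07, i.e. 71.41 dB(A).
To meet 80 dB(A) overall, the treated packaged HVAC unit may contribute at most 10^(80/10) − 1.385e+07 = 8.615e+07, i.e. 79.35 dB(A).
Required insertion loss = 82 − 79.35 = 2.65 dB.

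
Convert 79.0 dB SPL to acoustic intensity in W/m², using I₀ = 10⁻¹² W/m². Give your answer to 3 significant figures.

7.94e-05 W/m²

L = 10·log₁₀(I/I₀) ⇒ I = I₀·10^(L/10) = 10⁻¹² × 10^7.90.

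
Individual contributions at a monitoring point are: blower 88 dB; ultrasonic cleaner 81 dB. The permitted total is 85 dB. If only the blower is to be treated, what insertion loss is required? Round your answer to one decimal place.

Fixed contribution from the other source: Σ 10^(L/10) = 10^(81/10) = 1.259e+08 (81.00 dB).
To meet 85 dB overall, the treated blower may contribute at most 10^(85/10) − 1.259e+08 = 1.903e+08, i.e. 82.80 dB.
Required insertion loss = 88 − 82.80 = 5.20 dB.

5.2 dB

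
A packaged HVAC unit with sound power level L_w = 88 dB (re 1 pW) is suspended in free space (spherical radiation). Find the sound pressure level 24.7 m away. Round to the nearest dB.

Free-field spherical radiation: L_p = L_w − 10·log₁₀(4π·r²), r = 24.7 m.
4π·r² = 7667 m², 10·log₁₀ of that is 38.846 dB.
L_p = 88 − 38.846 = 49.15 dB.

49 dB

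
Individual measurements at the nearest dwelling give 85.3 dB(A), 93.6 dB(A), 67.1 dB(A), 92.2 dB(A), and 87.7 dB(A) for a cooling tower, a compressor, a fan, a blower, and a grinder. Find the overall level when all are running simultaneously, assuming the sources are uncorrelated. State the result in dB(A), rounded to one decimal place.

For uncorrelated sources the intensities add, so convert each level to linear form, sum, and take 10·log₁₀ of the total.
Σ 10^(L/10) = 10^(85.3/10) + 10^(93.6/10) + 10^(67.1/10) + 10^(92.2/10) + 10^(87.7/10) = 4.883e+09.
L_total = 10·log₁₀(4.883e+09) = 96.89 dB(A).

96.9 dB(A)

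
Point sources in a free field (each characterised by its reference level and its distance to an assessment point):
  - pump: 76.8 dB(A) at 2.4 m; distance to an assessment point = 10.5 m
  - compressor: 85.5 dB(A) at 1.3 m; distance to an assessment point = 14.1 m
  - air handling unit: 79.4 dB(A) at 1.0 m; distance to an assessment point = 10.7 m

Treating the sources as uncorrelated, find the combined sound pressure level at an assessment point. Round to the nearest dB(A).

Apply inverse-square spreading to bring every level to the receiver, then sum 10^(L/10).
pump: 76.8 − 20·log₁₀(10.5/2.4) = 76.8 − 12.82 = 63.98 dB(A).
compressor: 85.5 − 20·log₁₀(14.1/1.3) = 85.5 − 20.71 = 64.79 dB(A).
air handling unit: 79.4 − 20·log₁₀(10.7/1.0) = 79.4 − 20.59 = 58.81 dB(A).
Σ 10^(L/10) = 6.277e+06 → L_total = 10·log₁₀(6.277e+06) = 67.98 dB(A).

68 dB(A)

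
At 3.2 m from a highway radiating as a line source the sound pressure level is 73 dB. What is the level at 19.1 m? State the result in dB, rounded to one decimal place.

65.2 dB

Line-source attenuation: ΔL = 10·log₁₀(r₂/r₁) = 10·log₁₀(19.1/3.2) = 7.759 dB.
L₂ = 73 − 10·log₁₀(19.1/3.2) = 73 − 7.759 = 65.24 dB.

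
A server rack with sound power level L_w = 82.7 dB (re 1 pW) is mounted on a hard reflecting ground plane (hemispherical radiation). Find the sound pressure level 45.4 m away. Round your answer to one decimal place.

The power spreads over a hemisphere of area 2π·r², so L_p = L_w − 10·log₁₀(2π·r²).
2π·r² = 1.295e+04 m², 10·log₁₀ of that is 41.123 dB.
L_p = 82.7 − 41.123 = 41.58 dB.

41.6 dB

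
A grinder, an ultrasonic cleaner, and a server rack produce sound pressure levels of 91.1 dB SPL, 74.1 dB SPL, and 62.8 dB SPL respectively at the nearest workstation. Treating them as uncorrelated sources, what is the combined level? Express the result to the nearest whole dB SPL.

Incoherent sources combine by intensity addition: L_total = 10·log₁₀(Σ 10^(L_i/10)).
Σ 10^(L/10) = 10^(91.1/10) + 10^(74.1/10) + 10^(62.8/10) = 1.316e+09.
L_total = 10·log₁₀(1.316e+09) = 91.19 dB SPL.

91 dB SPL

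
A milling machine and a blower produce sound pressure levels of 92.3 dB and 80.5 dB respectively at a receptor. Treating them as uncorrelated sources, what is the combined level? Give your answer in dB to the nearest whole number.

Incoherent sources combine by intensity addition: L_total = 10·log₁₀(Σ 10^(L_i/10)).
Σ 10^(L/10) = 10^(92.3/10) + 10^(80.5/10) = 1.810e+09.
L_total = 10·log₁₀(1.810e+09) = 92.58 dB.

93 dB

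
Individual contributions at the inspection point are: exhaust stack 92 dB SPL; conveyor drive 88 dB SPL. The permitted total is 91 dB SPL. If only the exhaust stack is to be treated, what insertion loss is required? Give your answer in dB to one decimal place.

4.0 dB

Everything except the exhaust stack sums to 10^(88/10) = 6.310e+08 in linear terms, 88.00 dB SPL.
To meet 91 dB SPL overall, the treated exhaust stack may contribute at most 10^(91/10) − 6.310e+08 = 6.280e+08, i.e. 87.98 dB SPL.
Required insertion loss = 92 − 87.98 = 4.02 dB.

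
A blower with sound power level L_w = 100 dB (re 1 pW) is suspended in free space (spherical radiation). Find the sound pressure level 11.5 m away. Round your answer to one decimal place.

67.8 dB

The power spreads over a sphere of area 4π·r², so L_p = L_w − 10·log₁₀(4π·r²).
4π·r² = 1662 m², 10·log₁₀ of that is 32.206 dB.
L_p = 100 − 32.206 = 67.79 dB.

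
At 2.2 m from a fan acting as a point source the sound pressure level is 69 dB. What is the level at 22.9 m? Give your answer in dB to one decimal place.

For a point source, L₂ = L₁ − 20·log₁₀(r₂/r₁).
L₂ = 69 − 20·log₁₀(22.9/2.2) = 69 − 20.348 = 48.65 dB.

48.7 dB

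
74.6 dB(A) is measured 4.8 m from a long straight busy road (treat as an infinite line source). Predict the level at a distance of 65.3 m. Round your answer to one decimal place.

63.3 dB(A)

For a line source, L₂ = L₁ − 10·log₁₀(r₂/r₁).
L₂ = 74.6 − 10·log₁₀(65.3/4.8) = 74.6 − 11.337 = 63.26 dB(A).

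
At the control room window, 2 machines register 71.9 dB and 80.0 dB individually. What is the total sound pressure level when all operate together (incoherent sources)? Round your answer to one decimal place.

Incoherent sources combine by intensity addition: L_total = 10·log₁₀(Σ 10^(L_i/10)).
Σ 10^(L/10) = 10^(71.9/10) + 10^(80.0/10) = 1.155e+08.
L_total = 10·log₁₀(1.155e+08) = 80.63 dB.

80.6 dB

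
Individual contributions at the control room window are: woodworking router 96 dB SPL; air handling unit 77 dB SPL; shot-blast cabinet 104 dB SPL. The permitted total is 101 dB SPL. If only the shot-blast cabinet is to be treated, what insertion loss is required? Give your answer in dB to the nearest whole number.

Everything except the shot-blast cabinet sums to 10^(96/10) + 10^(77/10) = 4.031e+09 in linear terms, 96.05 dB SPL.
To meet 101 dB SPL overall, the treated shot-blast cabinet may contribute at most 10^(101/10) − 4.031e+09 = 8.558e+09, i.e. 99.32 dB SPL.
Required insertion loss = 104 − 99.32 = 4.68 dB.

5 dB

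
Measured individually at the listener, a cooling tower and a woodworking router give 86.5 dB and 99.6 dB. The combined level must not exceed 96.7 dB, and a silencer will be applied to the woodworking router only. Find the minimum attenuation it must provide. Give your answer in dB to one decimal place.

Everything except the woodworking router sums to 10^(86.5/10) = 4.467e+08 in linear terms, 86.50 dB.
The limit corresponds to 10^(96.7/10) = 4.677e+09; subtracting the fixed part leaves 4.231e+09 for the woodworking router, i.e. 96.26 dB.
Required insertion loss = 99.6 − 96.26 = 3.34 dB.

3.3 dB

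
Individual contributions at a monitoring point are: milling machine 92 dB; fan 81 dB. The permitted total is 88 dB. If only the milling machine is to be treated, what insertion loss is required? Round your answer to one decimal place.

5.0 dB

Fixed contribution from the other source: Σ 10^(L/10) = 10^(81/10) = 1.259e+08 (81.00 dB).
To meet 88 dB overall, the treated milling machine may contribute at most 10^(88/10) − 1.259e+08 = 5.051e+08, i.e. 87.03 dB.
So the milling machine must be reduced from 92 to 87.03 dB: IL = 4.97 dB.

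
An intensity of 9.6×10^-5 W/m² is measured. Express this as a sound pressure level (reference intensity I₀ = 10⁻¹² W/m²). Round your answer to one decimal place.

Dividing by I₀ shifts the exponent by 12: I/I₀ = 9.6×10^7.
L = 10·(0.9823 + 7) = 79.82 dB.

79.8 dB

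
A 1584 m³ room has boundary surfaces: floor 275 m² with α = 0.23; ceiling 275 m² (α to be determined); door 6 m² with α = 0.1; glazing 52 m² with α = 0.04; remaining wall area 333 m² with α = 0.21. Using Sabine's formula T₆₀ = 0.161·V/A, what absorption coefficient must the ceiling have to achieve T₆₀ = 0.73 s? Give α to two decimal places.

0.78

From T₆₀ = 0.161·V/A, the target T₆₀ = 0.73 s needs A = 0.161·1584/0.73 = 349.35 m².
Absorption from the other surfaces = 275·0.23 + 6·0.1 + 52·0.04 + 333·0.21 = 135.86 m², so the ceiling must supply 213.49 m² over 275 m².
α = 213.49/275 = 0.776.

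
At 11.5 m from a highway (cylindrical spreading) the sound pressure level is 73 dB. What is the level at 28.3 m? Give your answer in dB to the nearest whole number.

69 dB

Line-source attenuation: ΔL = 10·log₁₀(r₂/r₁) = 10·log₁₀(28.3/11.5) = 3.911 dB.
L₂ = 73 − 10·log₁₀(28.3/11.5) = 73 − 3.911 = 69.09 dB.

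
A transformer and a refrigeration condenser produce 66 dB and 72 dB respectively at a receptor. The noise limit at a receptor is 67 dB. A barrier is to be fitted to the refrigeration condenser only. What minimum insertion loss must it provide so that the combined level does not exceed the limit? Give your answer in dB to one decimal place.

Fixed contribution from the other source: Σ 10^(L/10) = 10^(66/10) = 3.981e+06 (66.00 dB).
To meet 67 dB overall, the treated refrigeration condenser may contribute at most 10^(67/10) − 3.981e+06 = 1.031e+06, i.e. 60.13 dB.
So the refrigeration condenser must be reduced from 72 to 60.13 dB: IL = 11.87 dB.

11.9 dB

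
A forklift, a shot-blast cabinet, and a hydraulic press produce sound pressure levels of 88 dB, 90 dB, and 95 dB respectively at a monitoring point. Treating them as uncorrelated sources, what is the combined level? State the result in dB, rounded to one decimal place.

96.8 dB

For uncorrelated sources the intensities add, so convert each level to linear form, sum, and take 10·log₁₀ of the total.
Σ 10^(L/10) = 10^(88/10) + 10^(90/10) + 10^(95/10) = 4.793e+09.
L_total = 10·log₁₀(4.793e+09) = 96.81 dB.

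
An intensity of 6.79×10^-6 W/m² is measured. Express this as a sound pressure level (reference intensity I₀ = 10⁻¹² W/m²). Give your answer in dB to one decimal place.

68.3 dB

L = 10·log₁₀(I/I₀) = 10·log₁₀(6.79×10^-6/10⁻¹²) = 10·log₁₀(6.79×10^6).
L = 10·(0.8319 + 6) = 68.32 dB.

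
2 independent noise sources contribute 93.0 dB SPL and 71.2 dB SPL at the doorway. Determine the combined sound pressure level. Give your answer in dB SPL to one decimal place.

Incoherent sources combine by intensity addition: L_total = 10·log₁₀(Σ 10^(L_i/10)).
Σ 10^(L/10) = 10^(93.0/10) + 10^(71.2/10) = 2.008e+09.
L_total = 10·log₁₀(2.008e+09) = 93.03 dB SPL.

93.0 dB SPL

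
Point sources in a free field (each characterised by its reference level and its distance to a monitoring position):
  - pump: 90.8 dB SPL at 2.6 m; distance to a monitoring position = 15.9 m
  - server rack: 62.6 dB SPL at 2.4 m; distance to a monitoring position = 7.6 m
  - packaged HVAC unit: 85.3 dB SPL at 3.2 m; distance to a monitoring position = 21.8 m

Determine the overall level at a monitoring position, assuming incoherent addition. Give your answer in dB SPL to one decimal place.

76.0 dB SPL

First find each source's level at the receiver (point-source: −20·log₁₀(r/r_ref)), then combine on an intensity basis.
pump: 90.8 − 20·log₁₀(15.9/2.6) = 90.8 − 15.73 = 75.07 dB SPL.
server rack: 62.6 − 20·log₁₀(7.6/2.4) = 62.6 − 10.01 = 52.59 dB SPL.
packaged HVAC unit: 85.3 − 20·log₁₀(21.8/3.2) = 85.3 − 16.67 = 68.63 dB SPL.
Σ 10^(L/10) = 3.963e+07 → L_total = 10·log₁₀(3.963e+07) = 75.98 dB SPL.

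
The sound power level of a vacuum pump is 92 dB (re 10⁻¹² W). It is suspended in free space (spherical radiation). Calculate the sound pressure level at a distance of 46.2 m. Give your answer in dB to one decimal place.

47.7 dB

The power spreads over a sphere of area 4π·r², so L_p = L_w − 10·log₁₀(4π·r²).
4π·r² = 2.682e+04 m², 10·log₁₀ of that is 44.285 dB.
L_p = 92 − 44.285 = 47.72 dB.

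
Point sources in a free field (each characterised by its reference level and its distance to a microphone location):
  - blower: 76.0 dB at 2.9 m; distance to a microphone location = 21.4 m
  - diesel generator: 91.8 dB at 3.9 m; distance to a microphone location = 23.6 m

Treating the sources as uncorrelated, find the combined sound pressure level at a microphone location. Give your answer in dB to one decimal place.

Apply inverse-square spreading to bring every level to the receiver, then sum 10^(L/10).
blower: 76.0 − 20·log₁₀(21.4/2.9) = 76.0 − 17.36 = 58.64 dB.
diesel generator: 91.8 − 20·log₁₀(23.6/3.9) = 91.8 − 15.64 = 76.16 dB.
Σ 10^(L/10) = 4.206e+07 → L_total = 10·log₁₀(4.206e+07) = 76.24 dB.

76.2 dB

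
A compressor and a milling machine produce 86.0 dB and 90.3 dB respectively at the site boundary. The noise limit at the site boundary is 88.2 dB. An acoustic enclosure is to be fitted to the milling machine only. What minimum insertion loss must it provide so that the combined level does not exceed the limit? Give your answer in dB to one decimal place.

6.1 dB

The untreated sources together contribute 10^(86.0/10) = 3.981e+08, i.e. 86.00 dB.
The limit corresponds to 10^(88.2/10) = 6.607e+08; subtracting the fixed part leaves 2.626e+08 for the milling machine, i.e. 84.19 dB.
Required insertion loss = 90.3 − 84.19 = 6.11 dB.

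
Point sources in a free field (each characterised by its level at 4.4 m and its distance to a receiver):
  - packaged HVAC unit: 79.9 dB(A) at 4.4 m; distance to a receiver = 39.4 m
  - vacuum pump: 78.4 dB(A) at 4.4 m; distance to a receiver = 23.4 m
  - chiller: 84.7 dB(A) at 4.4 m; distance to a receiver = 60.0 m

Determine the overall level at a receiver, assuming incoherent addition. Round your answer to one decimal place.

First find each source's level at the receiver (point-source: −20·log₁₀(r/r_ref)), then combine on an intensity basis.
packaged HVAC unit: 79.9 − 20·log₁₀(39.4/4.4) = 79.9 − 19.04 = 60.86 dB(A).
vacuum pump: 78.4 − 20·log₁₀(23.4/4.4) = 78.4 − 14.52 = 63.88 dB(A).
chiller: 84.7 − 20·log₁₀(60.0/4.4) = 84.7 − 22.69 = 62.01 dB(A).
Σ 10^(L/10) = 5.252e+06 → L_total = 10·log₁₀(5.252e+06) = 67.20 dB(A).

67.2 dB(A)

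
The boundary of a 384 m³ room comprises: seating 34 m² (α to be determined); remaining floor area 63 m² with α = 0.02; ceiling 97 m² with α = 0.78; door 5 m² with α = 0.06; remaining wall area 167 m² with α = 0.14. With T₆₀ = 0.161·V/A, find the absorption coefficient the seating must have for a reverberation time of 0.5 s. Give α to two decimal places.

0.68

From T₆₀ = 0.161·V/A, the target T₆₀ = 0.5 s needs A = 0.161·384/0.5 = 123.65 m².
Absorption from the other surfaces = 63·0.02 + 97·0.78 + 5·0.06 + 167·0.14 = 100.60 m², so the seating must supply 23.05 m² over 34 m².
α = 23.05/34 = 0.678.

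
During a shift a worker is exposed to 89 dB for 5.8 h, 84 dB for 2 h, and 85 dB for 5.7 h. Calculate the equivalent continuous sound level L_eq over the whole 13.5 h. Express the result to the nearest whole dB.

Weight each interval's intensity by its duration and average over T = 13.5 h:
Σ tᵢ·10^(Lᵢ/10) = 5.8·10^(89/10) + 2·10^(84/10) + 5.7·10^(85/10) = 6.912e+09.
L_eq = 10·log₁₀(6.912e+09/13.5) = 87.09 dB.

87 dB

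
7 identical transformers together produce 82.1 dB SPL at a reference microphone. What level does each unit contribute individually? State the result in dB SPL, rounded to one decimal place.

73.6 dB SPL

For N identical incoherent sources L_total = L₁ + 10·log₁₀ N, so L₁ = 82.1 − 10·log₁₀(7) = 82.1 − 8.451.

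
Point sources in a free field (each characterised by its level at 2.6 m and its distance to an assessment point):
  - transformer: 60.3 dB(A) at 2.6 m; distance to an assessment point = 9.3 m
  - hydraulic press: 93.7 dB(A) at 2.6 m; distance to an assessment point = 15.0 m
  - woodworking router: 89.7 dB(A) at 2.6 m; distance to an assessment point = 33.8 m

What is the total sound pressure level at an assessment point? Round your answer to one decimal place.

78.8 dB(A)

Apply inverse-square spreading to bring every level to the receiver, then sum 10^(L/10).
transformer: 60.3 − 20·log₁₀(9.3/2.6) = 60.3 − 11.07 = 49.23 dB(A).
hydraulic press: 93.7 − 20·log₁₀(15.0/2.6) = 93.7 − 15.22 = 78.48 dB(A).
woodworking router: 89.7 − 20·log₁₀(33.8/2.6) = 89.7 − 22.28 = 67.42 dB(A).
Σ 10^(L/10) = 7.604e+07 → L_total = 10·log₁₀(7.604e+07) = 78.81 dB(A).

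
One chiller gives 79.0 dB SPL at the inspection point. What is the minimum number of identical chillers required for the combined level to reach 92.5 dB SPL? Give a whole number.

N identical sources give L₁ + 10·log₁₀ N, so require 10·log₁₀ N ≥ 92.5 − 79.0 = 13.5 dB.
N ≥ 10^(13.5/10) = 22.387, so N = 23.

23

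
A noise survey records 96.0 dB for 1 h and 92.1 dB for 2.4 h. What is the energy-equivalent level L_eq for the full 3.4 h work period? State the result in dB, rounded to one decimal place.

Weight each interval's intensity by its duration and average over T = 3.4 h:
Σ tᵢ·10^(Lᵢ/10) = 1·10^(96.0/10) + 2.4·10^(92.1/10) = 7.873e+09.
L_eq = 10·log₁₀(7.873e+09/3.4) = 93.65 dB.

93.6 dB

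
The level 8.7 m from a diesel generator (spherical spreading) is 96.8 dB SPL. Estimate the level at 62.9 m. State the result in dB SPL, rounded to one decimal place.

79.6 dB SPL

Point-source attenuation: ΔL = 20·log₁₀(r₂/r₁) = 20·log₁₀(62.9/8.7) = 17.183 dB.
L₂ = 96.8 − 20·log₁₀(62.9/8.7) = 96.8 − 17.183 = 79.62 dB SPL.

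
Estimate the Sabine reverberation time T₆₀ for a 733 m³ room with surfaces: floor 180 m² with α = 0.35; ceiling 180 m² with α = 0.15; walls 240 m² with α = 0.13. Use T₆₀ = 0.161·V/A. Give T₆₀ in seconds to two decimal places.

0.97 s

Total absorption A = 180·0.35 + 180·0.15 + 240·0.13 = 121.20 m² sabins.
T₆₀ = 0.161·V/A = 0.161·733/121.20 = 0.974 s.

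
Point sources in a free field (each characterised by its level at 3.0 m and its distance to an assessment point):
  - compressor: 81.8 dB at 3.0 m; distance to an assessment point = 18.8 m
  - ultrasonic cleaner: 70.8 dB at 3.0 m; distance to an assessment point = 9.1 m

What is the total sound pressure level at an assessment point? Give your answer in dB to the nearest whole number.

67 dB

First find each source's level at the receiver (point-source: −20·log₁₀(r/r_ref)), then combine on an intensity basis.
compressor: 81.8 − 20·log₁₀(18.8/3.0) = 81.8 − 15.94 = 65.86 dB.
ultrasonic cleaner: 70.8 − 20·log₁₀(9.1/3.0) = 70.8 − 9.64 = 61.16 dB.
Σ 10^(L/10) = 5.161e+06 → L_total = 10·log₁₀(5.161e+06) = 67.13 dB.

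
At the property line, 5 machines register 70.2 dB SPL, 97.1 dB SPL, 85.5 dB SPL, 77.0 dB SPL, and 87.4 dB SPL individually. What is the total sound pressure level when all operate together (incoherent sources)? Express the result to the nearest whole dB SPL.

98 dB SPL

For uncorrelated sources the intensities add, so convert each level to linear form, sum, and take 10·log₁₀ of the total.
Σ 10^(L/10) = 10^(70.2/10) + 10^(97.1/10) + 10^(85.5/10) + 10^(77.0/10) + 10^(87.4/10) = 6.094e+09.
L_total = 10·log₁₀(6.094e+09) = 97.85 dB SPL.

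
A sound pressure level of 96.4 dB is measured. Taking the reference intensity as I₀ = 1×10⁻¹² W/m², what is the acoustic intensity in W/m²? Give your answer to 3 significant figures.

I = I₀·10^(L/10) = 10⁻¹² × 10^(96.4/10) = 10^(-2.360).

0.00437 W/m²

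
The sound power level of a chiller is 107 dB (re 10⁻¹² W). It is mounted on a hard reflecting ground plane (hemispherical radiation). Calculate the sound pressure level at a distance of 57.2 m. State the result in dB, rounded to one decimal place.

The power spreads over a hemisphere of area 2π·r², so L_p = L_w − 10·log₁₀(2π·r²).
2π·r² = 2.056e+04 m², 10·log₁₀ of that is 43.130 dB.
L_p = 107 − 43.130 = 63.87 dB.

63.9 dB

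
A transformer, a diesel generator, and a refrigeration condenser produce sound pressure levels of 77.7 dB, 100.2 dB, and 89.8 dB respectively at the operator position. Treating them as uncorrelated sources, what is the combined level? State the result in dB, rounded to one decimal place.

100.6 dB

For uncorrelated sources the intensities add, so convert each level to linear form, sum, and take 10·log₁₀ of the total.
Σ 10^(L/10) = 10^(77.7/10) + 10^(100.2/10) + 10^(89.8/10) = 1.149e+10.
L_total = 10·log₁₀(1.149e+10) = 100.60 dB.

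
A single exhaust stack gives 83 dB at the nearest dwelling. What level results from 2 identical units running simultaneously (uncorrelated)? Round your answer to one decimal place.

With 2 equal, uncorrelated contributions the intensity is 2× that of one unit, giving a rise of 10·log₁₀ 2.
L_total = 83 + 10·log₁₀(2) = 83 + 3.010 = 86.01 dB.

86.0 dB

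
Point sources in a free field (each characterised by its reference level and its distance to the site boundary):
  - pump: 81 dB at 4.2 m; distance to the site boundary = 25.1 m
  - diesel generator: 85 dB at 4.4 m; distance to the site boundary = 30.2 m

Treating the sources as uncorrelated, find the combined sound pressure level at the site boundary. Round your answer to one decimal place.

Apply inverse-square spreading to bring every level to the receiver, then sum 10^(L/10).
pump: 81 − 20·log₁₀(25.1/4.2) = 81 − 15.53 = 65.47 dB.
diesel generator: 85 − 20·log₁₀(30.2/4.4) = 85 − 16.73 = 68.27 dB.
Σ 10^(L/10) = 1.024e+07 → L_total = 10·log₁₀(1.024e+07) = 70.10 dB.

70.1 dB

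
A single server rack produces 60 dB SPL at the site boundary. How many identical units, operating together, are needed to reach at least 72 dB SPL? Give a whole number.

The shortfall is 72 − 60 = 12.0 dB, and N units add 10·log₁₀ N, so need 10·log₁₀ N ≥ 12.0.
N ≥ 10^(12.0/10) = 15.849, so N = 16.

16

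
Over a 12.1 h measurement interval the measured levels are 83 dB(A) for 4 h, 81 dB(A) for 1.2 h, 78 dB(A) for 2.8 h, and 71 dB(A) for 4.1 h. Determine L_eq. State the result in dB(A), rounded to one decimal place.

Weight each interval's intensity by its duration and average over T = 12.1 h:
Σ tᵢ·10^(Lᵢ/10) = 4·10^(83/10) + 1.2·10^(81/10) + 2.8·10^(78/10) + 4.1·10^(71/10) = 1.177e+09.
L_eq = 10·log₁₀(1.177e+09/12.1) = 79.88 dB(A).

79.9 dB(A)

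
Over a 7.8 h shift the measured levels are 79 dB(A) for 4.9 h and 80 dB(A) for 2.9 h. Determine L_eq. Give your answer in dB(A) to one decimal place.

79.4 dB(A)

The energy average is taken in the linear domain: L_eq = 10·log₁₀[(Σ tᵢ·10^(Lᵢ/10))/T], T = 7.8 h.
Σ tᵢ·10^(Lᵢ/10) = 4.9·10^(79/10) + 2.9·10^(80/10) = 6.792e+08.
L_eq = 10·log₁₀(6.792e+08/7.8) = 79.40 dB(A).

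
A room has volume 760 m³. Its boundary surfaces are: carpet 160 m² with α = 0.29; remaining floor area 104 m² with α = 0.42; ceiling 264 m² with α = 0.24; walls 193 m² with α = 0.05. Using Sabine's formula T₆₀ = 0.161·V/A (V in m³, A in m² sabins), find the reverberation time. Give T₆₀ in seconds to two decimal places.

A = Σ Sᵢαᵢ = 160·0.29 + 104·0.42 + 264·0.24 + 193·0.05 = 163.09 m².
T₆₀ = 0.161 × 760 / 163.09 = 0.750 s.

0.75 s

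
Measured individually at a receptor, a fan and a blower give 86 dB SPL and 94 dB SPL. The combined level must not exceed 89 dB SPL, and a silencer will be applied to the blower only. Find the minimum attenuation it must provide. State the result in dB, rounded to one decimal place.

8.0 dB

Everything except the blower sums to 10^(86/10) = 3.981e+08 in linear terms, 86.00 dB SPL.
To meet 89 dB SPL overall, the treated blower may contribute at most 10^(89/10) − 3.981e+08 = 3.962e+08, i.e. 85.98 dB SPL.
So the blower must be reduced from 94 to 85.98 dB SPL: IL = 8.02 dB.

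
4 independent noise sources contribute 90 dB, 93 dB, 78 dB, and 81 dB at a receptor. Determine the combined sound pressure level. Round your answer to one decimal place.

95.0 dB

For uncorrelated sources the intensities add, so convert each level to linear form, sum, and take 10·log₁₀ of the total.
Σ 10^(L/10) = 10^(90/10) + 10^(93/10) + 10^(78/10) + 10^(81/10) = 3.184e+09.
L_total = 10·log₁₀(3.184e+09) = 95.03 dB.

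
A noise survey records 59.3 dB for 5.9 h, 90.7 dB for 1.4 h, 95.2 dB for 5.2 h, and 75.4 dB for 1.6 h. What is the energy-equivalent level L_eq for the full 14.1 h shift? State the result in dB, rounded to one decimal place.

91.3 dB

The energy average is taken in the linear domain: L_eq = 10·log₁₀[(Σ tᵢ·10^(Lᵢ/10))/T], T = 14.1 h.
Σ tᵢ·10^(Lᵢ/10) = 5.9·10^(59.3/10) + 1.4·10^(90.7/10) + 5.2·10^(95.2/10) + 1.6·10^(75.4/10) = 1.892e+10.
L_eq = 10·log₁₀(1.892e+10/14.1) = 91.28 dB.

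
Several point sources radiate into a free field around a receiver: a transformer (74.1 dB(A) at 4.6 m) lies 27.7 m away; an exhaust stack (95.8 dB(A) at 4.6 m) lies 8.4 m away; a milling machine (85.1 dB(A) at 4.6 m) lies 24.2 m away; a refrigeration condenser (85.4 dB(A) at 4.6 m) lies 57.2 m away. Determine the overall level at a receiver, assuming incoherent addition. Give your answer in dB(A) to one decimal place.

Apply inverse-square spreading to bring every level to the receiver, then sum 10^(L/10).
transformer: 74.1 − 20·log₁₀(27.7/4.6) = 74.1 − 15.59 = 58.51 dB(A).
exhaust stack: 95.8 − 20·log₁₀(8.4/4.6) = 95.8 − 5.23 = 90.57 dB(A).
milling machine: 85.1 − 20·log₁₀(24.2/4.6) = 85.1 − 14.42 = 70.68 dB(A).
refrigeration condenser: 85.4 − 20·log₁₀(57.2/4.6) = 85.4 − 21.89 = 63.51 dB(A).
Σ 10^(L/10) = 1.155e+09 → L_total = 10·log₁₀(1.155e+09) = 90.62 dB(A).

90.6 dB(A)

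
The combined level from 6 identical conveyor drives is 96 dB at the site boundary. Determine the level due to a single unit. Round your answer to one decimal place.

88.2 dB

Dividing the total intensity by 6 lowers the level by 10·log₁₀ 6 = 7.782 dB: L₁ = 96 − 7.782.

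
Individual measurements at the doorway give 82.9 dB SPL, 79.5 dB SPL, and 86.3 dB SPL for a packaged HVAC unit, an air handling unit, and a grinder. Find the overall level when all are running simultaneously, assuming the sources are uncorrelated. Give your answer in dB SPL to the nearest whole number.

For uncorrelated sources the intensities add, so convert each level to linear form, sum, and take 10·log₁₀ of the total.
Σ 10^(L/10) = 10^(82.9/10) + 10^(79.5/10) + 10^(86.3/10) = 7.107e+08.
L_total = 10·log₁₀(7.107e+08) = 88.52 dB SPL.

89 dB SPL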